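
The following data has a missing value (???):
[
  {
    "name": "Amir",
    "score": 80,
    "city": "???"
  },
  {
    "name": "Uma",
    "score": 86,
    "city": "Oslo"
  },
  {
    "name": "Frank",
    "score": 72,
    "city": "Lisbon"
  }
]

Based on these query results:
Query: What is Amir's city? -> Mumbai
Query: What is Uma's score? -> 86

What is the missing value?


The missing value is Amir's city
From query: Amir's city = Mumbai

ANSWER: Mumbai


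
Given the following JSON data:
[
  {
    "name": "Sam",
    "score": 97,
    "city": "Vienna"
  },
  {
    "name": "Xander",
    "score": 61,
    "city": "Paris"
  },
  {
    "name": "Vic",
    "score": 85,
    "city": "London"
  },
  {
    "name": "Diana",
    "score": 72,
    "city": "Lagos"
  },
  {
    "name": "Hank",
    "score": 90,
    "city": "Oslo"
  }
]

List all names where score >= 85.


Filtering records where score >= 85:
  Sam (score=97) -> YES
  Xander (score=61) -> no
  Vic (score=85) -> YES
  Diana (score=72) -> no
  Hank (score=90) -> YES


ANSWER: Sam, Vic, Hank


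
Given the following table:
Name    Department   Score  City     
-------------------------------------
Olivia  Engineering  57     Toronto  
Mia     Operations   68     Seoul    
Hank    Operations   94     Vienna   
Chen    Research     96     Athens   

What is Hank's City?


Row 3: Hank
City = Vienna

ANSWER: Vienna


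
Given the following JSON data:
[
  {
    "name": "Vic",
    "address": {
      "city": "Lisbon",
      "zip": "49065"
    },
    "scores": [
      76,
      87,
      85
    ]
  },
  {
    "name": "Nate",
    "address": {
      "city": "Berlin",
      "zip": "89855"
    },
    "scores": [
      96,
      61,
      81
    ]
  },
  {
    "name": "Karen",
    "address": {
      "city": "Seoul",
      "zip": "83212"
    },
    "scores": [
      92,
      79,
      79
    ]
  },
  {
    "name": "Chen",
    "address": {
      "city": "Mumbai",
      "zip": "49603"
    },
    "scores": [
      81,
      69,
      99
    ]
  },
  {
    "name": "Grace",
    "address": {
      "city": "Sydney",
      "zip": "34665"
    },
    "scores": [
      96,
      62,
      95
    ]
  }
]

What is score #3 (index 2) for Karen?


Path: records[2].scores[2]
Value: 79

ANSWER: 79


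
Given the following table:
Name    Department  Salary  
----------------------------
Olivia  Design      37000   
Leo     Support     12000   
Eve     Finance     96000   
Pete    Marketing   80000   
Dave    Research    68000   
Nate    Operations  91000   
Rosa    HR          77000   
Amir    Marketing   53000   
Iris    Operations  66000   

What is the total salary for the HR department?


HR department members:
  Rosa: 77000
Total = 77000 = 77000

ANSWER: 77000


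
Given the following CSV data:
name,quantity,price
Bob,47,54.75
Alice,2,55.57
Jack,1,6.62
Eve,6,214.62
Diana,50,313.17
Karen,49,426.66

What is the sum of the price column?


Values in 'price' column:
  Row 1: 54.75
  Row 2: 55.57
  Row 3: 6.62
  Row 4: 214.62
  Row 5: 313.17
  Row 6: 426.66
Sum = 54.75 + 55.57 + 6.62 + 214.62 + 313.17 + 426.66 = 1071.39

ANSWER: 1071.39


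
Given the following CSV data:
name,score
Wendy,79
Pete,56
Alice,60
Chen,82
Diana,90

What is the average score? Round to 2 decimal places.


Scores: 79, 56, 60, 82, 90
Sum = 367
Count = 5
Average = 367 / 5 = 73.40

ANSWER: 73.40


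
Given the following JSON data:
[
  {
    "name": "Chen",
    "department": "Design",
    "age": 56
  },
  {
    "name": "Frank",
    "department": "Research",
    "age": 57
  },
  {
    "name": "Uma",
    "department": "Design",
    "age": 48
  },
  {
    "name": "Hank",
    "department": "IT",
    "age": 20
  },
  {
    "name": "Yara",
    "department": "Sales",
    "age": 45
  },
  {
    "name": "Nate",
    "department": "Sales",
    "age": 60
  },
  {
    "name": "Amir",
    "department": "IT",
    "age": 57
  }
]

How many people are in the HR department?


Scanning records for department = HR
  No matches found
Count: 0

ANSWER: 0


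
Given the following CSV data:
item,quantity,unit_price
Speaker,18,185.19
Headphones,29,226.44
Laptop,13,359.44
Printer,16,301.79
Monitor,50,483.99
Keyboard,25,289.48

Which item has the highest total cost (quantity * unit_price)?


Computing row totals:
  Speaker: 3333.42
  Headphones: 6566.76
  Laptop: 4672.72
  Printer: 4828.64
  Monitor: 24199.5
  Keyboard: 7237.0
Maximum: Monitor (24199.5)

ANSWER: Monitor


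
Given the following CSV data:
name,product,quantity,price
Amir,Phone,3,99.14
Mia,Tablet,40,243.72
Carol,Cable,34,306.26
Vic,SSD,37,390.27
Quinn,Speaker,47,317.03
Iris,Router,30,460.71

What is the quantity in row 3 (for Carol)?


Row 3: Carol
Column 'quantity' = 34

ANSWER: 34


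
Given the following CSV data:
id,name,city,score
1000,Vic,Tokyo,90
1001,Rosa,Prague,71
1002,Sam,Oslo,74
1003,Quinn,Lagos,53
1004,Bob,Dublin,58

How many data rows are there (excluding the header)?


Counting rows (excluding header):
Header: id,name,city,score
Data rows: 5

ANSWER: 5


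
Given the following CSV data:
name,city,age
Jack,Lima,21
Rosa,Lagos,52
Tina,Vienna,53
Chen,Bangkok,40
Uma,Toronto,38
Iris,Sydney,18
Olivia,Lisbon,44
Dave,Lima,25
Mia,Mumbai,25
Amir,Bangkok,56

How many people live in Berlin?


Scanning city column for 'Berlin':
Total matches: 0

ANSWER: 0


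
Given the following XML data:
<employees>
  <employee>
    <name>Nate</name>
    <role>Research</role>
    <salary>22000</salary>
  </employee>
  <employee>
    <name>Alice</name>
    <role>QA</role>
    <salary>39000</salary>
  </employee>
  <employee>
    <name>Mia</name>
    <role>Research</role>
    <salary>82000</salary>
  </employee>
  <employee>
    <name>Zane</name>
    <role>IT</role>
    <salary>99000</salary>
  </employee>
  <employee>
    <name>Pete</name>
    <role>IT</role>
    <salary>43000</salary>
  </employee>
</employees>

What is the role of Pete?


Searching for <employee> with <name>Pete</name>
Found at position 5
<role>IT</role>

ANSWER: IT


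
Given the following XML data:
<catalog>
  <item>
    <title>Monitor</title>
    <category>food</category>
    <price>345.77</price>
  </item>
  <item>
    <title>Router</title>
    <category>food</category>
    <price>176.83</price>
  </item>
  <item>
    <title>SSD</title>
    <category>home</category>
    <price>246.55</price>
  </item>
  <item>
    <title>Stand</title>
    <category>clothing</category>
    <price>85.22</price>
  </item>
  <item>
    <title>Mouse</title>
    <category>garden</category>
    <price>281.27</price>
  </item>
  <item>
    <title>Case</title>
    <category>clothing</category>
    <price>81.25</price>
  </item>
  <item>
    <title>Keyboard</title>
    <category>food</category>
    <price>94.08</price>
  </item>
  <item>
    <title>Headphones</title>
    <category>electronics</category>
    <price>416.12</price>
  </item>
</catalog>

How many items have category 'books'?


Scanning <item> elements for <category>books</category>:
Count: 0

ANSWER: 0


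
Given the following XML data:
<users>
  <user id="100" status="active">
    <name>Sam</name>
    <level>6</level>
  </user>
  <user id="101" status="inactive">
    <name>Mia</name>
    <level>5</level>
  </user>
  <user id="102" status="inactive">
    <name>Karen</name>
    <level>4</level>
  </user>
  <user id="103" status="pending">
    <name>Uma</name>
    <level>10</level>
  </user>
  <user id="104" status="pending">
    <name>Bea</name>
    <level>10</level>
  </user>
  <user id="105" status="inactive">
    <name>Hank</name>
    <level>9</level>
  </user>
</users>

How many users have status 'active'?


Counting users with status='active':
  Sam (id=100) -> MATCH
Count: 1

ANSWER: 1


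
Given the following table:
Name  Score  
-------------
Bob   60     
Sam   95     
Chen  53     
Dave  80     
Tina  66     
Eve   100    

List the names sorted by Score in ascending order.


Sorting by Score (ascending):
  Chen: 53
  Bob: 60
  Tina: 66
  Dave: 80
  Sam: 95
  Eve: 100


ANSWER: Chen, Bob, Tina, Dave, Sam, Eve


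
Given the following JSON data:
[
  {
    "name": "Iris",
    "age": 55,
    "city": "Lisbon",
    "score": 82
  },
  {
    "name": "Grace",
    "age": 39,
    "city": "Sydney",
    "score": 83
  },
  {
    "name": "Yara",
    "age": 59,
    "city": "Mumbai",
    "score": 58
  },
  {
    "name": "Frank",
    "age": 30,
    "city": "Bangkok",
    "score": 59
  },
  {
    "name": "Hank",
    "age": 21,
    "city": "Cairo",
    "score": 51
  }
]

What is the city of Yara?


Looking up record where name = Yara
Record index: 2
Field 'city' = Mumbai

ANSWER: Mumbai


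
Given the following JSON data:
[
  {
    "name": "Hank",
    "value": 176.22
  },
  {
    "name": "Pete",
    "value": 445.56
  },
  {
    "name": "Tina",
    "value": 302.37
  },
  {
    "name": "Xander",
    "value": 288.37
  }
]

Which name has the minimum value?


Comparing values:
  Hank: 176.22
  Pete: 445.56
  Tina: 302.37
  Xander: 288.37
Minimum: Hank (176.22)

ANSWER: Hank


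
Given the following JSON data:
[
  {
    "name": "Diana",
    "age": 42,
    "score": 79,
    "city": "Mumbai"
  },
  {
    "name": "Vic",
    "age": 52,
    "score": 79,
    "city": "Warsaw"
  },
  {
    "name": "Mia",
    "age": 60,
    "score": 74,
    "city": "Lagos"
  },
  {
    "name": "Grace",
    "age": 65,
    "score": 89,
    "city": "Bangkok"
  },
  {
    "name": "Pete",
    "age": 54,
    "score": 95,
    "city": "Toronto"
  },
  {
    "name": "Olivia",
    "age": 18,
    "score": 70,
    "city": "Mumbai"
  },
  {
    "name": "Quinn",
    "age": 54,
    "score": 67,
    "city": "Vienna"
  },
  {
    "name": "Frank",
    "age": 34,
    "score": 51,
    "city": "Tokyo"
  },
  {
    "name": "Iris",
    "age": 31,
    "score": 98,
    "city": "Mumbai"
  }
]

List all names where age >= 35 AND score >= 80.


Checking both conditions:
  Diana (age=42, score=79) -> no
  Vic (age=52, score=79) -> no
  Mia (age=60, score=74) -> no
  Grace (age=65, score=89) -> YES
  Pete (age=54, score=95) -> YES
  Olivia (age=18, score=70) -> no
  Quinn (age=54, score=67) -> no
  Frank (age=34, score=51) -> no
  Iris (age=31, score=98) -> no


ANSWER: Grace, Pete


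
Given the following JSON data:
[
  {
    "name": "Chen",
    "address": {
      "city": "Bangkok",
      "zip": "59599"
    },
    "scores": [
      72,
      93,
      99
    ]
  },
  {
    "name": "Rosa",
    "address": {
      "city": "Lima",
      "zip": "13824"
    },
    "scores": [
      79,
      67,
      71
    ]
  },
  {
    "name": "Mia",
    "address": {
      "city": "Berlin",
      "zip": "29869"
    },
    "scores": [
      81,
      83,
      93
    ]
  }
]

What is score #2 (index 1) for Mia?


Path: records[2].scores[1]
Value: 83

ANSWER: 83


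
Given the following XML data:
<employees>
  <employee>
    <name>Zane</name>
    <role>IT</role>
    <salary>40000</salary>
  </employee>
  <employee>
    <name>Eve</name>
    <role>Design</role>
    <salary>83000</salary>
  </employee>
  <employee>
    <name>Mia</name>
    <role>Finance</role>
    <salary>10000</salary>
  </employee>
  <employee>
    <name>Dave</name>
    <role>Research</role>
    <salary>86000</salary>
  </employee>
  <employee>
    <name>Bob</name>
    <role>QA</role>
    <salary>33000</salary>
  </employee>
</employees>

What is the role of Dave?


Searching for <employee> with <name>Dave</name>
Found at position 4
<role>Research</role>

ANSWER: Research


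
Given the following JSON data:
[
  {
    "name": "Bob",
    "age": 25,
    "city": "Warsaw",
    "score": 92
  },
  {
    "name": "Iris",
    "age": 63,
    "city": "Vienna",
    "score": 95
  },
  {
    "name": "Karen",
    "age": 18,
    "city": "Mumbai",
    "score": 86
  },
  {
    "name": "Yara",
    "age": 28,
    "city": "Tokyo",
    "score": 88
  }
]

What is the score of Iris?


Looking up record where name = Iris
Record index: 1
Field 'score' = 95

ANSWER: 95


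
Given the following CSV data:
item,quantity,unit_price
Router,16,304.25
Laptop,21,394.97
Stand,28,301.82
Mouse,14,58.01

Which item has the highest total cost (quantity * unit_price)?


Computing row totals:
  Router: 4868.0
  Laptop: 8294.37
  Stand: 8450.96
  Mouse: 812.14
Maximum: Stand (8450.96)

ANSWER: Stand


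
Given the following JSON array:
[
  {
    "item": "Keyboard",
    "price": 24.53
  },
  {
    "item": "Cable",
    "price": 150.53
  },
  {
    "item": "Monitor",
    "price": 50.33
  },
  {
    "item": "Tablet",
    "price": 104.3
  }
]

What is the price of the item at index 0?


Array index 0 -> Keyboard
price = 24.53

ANSWER: 24.53


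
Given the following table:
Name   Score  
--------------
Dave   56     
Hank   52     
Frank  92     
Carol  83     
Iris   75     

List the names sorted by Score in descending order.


Sorting by Score (descending):
  Frank: 92
  Carol: 83
  Iris: 75
  Dave: 56
  Hank: 52


ANSWER: Frank, Carol, Iris, Dave, Hank


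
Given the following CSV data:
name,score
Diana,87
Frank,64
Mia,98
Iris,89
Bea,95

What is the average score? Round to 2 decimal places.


Scores: 87, 64, 98, 89, 95
Sum = 433
Count = 5
Average = 433 / 5 = 86.60

ANSWER: 86.60


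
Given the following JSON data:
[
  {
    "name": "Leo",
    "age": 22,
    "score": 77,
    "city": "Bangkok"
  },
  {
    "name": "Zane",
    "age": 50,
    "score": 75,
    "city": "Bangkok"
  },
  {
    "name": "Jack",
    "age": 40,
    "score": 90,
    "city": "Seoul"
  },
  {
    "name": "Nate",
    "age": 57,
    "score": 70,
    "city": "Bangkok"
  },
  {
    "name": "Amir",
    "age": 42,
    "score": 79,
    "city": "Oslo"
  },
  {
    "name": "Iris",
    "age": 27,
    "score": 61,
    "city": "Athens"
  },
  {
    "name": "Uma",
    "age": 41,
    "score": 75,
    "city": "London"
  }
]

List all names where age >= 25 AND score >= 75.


Checking both conditions:
  Leo (age=22, score=77) -> no
  Zane (age=50, score=75) -> YES
  Jack (age=40, score=90) -> YES
  Nate (age=57, score=70) -> no
  Amir (age=42, score=79) -> YES
  Iris (age=27, score=61) -> no
  Uma (age=41, score=75) -> YES


ANSWER: Zane, Jack, Amir, Uma


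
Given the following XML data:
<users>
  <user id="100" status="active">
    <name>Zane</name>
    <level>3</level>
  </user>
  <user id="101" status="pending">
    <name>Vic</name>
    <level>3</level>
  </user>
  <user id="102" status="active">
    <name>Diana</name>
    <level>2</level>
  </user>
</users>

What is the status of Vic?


Finding user with name = Vic
user id="101" status="pending"

ANSWER: pending


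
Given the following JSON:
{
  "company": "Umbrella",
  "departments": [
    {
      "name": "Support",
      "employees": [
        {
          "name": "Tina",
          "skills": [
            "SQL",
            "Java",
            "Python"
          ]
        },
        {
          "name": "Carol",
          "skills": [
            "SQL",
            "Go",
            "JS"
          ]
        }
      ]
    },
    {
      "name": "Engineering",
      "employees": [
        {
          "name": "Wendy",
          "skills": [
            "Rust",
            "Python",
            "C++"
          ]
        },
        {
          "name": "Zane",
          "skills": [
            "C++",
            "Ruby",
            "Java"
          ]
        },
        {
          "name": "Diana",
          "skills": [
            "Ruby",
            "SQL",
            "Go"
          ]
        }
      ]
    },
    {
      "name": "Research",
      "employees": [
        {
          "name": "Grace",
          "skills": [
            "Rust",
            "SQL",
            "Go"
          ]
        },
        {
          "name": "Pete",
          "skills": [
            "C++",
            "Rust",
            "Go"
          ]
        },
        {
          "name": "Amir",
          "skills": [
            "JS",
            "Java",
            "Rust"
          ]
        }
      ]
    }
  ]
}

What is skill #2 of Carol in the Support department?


Path: departments[0].employees[1].skills[1]
Value: Go

ANSWER: Go


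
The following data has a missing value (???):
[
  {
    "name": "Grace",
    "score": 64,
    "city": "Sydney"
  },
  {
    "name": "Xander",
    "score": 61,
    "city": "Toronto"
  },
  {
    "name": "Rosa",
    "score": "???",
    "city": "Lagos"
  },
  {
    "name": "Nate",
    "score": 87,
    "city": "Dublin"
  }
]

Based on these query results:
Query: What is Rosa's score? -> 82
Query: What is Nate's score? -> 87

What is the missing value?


The missing value is Rosa's score
From query: Rosa's score = 82

ANSWER: 82


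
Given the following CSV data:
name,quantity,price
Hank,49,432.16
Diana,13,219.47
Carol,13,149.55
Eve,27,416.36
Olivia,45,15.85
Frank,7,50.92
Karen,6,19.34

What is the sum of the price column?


Values in 'price' column:
  Row 1: 432.16
  Row 2: 219.47
  Row 3: 149.55
  Row 4: 416.36
  Row 5: 15.85
  Row 6: 50.92
  Row 7: 19.34
Sum = 432.16 + 219.47 + 149.55 + 416.36 + 15.85 + 50.92 + 19.34 = 1303.65

ANSWER: 1303.65


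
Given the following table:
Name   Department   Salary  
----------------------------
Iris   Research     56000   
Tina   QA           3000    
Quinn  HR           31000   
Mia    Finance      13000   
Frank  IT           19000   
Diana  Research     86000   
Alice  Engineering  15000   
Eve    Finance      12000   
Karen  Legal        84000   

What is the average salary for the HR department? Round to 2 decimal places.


HR department members:
  Quinn: 31000
Sum = 31000
Count = 1
Average = 31000 / 1 = 31000.00

ANSWER: 31000.00


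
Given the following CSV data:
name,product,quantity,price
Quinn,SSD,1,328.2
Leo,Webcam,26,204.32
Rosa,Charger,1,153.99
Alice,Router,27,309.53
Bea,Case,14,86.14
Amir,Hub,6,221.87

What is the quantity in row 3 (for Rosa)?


Row 3: Rosa
Column 'quantity' = 1

ANSWER: 1


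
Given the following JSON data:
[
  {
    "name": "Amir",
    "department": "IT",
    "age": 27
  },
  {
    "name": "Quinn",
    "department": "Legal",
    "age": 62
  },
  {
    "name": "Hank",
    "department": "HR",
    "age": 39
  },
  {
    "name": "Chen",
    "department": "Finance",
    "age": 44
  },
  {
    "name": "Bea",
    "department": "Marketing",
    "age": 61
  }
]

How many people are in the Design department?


Scanning records for department = Design
  No matches found
Count: 0

ANSWER: 0


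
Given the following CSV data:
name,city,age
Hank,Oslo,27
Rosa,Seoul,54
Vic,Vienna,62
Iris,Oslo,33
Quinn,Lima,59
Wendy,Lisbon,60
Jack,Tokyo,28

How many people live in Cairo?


Scanning city column for 'Cairo':
Total matches: 0

ANSWER: 0


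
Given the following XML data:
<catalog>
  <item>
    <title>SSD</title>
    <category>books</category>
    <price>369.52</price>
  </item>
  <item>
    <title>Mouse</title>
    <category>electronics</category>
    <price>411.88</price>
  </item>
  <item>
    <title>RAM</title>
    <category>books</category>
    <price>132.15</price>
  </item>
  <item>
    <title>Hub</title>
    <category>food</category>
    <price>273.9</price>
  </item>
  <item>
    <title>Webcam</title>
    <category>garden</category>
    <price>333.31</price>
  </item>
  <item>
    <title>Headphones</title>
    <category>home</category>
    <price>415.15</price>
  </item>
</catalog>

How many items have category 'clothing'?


Scanning <item> elements for <category>clothing</category>:
Count: 0

ANSWER: 0


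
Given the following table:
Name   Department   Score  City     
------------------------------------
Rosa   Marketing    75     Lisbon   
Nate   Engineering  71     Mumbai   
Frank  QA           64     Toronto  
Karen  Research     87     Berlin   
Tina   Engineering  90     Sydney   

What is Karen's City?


Row 4: Karen
City = Berlin

ANSWER: Berlin


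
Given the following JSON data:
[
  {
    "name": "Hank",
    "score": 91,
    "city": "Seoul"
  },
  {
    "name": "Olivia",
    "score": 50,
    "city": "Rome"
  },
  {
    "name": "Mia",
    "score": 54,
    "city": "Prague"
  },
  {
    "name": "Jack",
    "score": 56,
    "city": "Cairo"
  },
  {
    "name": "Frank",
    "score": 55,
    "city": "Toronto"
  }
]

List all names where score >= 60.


Filtering records where score >= 60:
  Hank (score=91) -> YES
  Olivia (score=50) -> no
  Mia (score=54) -> no
  Jack (score=56) -> no
  Frank (score=55) -> no


ANSWER: Hank


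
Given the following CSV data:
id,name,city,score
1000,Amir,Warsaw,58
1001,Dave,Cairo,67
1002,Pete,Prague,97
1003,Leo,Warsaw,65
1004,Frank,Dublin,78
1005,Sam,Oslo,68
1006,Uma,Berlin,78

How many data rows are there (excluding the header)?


Counting rows (excluding header):
Header: id,name,city,score
Data rows: 7

ANSWER: 7


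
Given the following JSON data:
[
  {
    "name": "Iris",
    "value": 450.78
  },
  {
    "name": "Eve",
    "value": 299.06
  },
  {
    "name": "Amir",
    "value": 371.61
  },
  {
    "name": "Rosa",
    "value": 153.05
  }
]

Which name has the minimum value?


Comparing values:
  Iris: 450.78
  Eve: 299.06
  Amir: 371.61
  Rosa: 153.05
Minimum: Rosa (153.05)

ANSWER: Rosa


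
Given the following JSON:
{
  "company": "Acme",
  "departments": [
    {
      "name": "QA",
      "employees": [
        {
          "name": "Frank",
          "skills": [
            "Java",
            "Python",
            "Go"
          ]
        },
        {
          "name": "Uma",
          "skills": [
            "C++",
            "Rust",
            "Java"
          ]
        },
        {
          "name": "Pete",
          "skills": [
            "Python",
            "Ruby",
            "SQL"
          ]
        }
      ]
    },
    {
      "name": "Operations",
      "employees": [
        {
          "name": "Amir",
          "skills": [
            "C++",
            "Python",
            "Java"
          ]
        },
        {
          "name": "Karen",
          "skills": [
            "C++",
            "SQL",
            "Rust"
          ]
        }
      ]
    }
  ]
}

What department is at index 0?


Path: departments[0].name
Value: QA

ANSWER: QA


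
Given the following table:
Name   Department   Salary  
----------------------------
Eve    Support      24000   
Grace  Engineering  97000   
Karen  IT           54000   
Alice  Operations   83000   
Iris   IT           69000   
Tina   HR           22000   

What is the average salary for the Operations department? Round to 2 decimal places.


Operations department members:
  Alice: 83000
Sum = 83000
Count = 1
Average = 83000 / 1 = 83000.00

ANSWER: 83000.00


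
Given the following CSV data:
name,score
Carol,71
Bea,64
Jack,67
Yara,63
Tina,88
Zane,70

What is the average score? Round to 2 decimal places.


Scores: 71, 64, 67, 63, 88, 70
Sum = 423
Count = 6
Average = 423 / 6 = 70.50

ANSWER: 70.50


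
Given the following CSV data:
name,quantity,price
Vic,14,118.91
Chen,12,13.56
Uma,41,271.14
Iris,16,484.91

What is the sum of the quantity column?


Values in 'quantity' column:
  Row 1: 14
  Row 2: 12
  Row 3: 41
  Row 4: 16
Sum = 14 + 12 + 41 + 16 = 83

ANSWER: 83


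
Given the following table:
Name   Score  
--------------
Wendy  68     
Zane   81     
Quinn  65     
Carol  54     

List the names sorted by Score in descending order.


Sorting by Score (descending):
  Zane: 81
  Wendy: 68
  Quinn: 65
  Carol: 54


ANSWER: Zane, Wendy, Quinn, Carol


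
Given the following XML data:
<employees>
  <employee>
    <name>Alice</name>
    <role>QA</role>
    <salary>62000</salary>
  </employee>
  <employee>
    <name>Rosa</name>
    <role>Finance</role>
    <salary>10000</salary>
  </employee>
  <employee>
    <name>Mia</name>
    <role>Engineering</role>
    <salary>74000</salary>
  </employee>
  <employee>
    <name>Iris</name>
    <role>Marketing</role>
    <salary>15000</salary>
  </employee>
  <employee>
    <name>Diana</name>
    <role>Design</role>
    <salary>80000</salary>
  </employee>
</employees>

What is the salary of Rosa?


Searching for <employee> with <name>Rosa</name>
Found at position 2
<salary>10000</salary>

ANSWER: 10000


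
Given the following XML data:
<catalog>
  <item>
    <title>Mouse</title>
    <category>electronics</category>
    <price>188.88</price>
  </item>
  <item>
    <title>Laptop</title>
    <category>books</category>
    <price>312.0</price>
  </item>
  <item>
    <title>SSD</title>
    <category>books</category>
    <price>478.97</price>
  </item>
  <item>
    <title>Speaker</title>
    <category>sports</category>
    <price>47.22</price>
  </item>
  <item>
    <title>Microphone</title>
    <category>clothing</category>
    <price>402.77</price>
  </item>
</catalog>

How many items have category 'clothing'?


Scanning <item> elements for <category>clothing</category>:
  Item 5: Microphone -> MATCH
Count: 1

ANSWER: 1


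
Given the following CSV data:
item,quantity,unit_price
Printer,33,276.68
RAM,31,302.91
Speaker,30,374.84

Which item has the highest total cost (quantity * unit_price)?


Computing row totals:
  Printer: 9130.44
  RAM: 9390.21
  Speaker: 11245.2
Maximum: Speaker (11245.2)

ANSWER: Speaker


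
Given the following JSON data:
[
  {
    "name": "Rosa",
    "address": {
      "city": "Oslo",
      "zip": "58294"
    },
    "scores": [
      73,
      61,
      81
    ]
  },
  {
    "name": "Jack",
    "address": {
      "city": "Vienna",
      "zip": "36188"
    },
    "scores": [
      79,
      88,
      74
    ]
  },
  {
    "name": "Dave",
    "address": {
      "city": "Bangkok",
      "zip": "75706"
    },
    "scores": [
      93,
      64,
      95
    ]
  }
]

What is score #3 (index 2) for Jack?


Path: records[1].scores[2]
Value: 74

ANSWER: 74


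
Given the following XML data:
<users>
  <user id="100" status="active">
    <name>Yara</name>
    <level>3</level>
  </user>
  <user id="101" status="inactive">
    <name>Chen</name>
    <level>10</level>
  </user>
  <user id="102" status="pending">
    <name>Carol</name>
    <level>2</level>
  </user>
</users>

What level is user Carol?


Finding user: Carol
<level>2</level>

ANSWER: 2


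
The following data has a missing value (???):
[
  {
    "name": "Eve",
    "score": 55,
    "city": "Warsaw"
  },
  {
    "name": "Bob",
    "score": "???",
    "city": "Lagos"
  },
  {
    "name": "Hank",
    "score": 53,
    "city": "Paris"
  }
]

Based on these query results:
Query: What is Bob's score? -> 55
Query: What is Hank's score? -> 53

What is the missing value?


The missing value is Bob's score
From query: Bob's score = 55

ANSWER: 55


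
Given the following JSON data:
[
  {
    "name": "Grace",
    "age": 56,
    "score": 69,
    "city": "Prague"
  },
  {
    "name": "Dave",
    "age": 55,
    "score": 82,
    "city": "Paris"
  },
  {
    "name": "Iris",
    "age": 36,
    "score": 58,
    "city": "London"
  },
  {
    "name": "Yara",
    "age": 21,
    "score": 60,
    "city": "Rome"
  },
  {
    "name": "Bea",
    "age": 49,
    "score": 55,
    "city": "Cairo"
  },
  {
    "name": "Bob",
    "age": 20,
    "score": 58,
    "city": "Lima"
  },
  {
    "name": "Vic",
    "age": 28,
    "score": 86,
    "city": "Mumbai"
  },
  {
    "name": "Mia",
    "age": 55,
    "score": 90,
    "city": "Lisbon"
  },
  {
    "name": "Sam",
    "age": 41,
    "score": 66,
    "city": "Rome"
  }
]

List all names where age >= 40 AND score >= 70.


Checking both conditions:
  Grace (age=56, score=69) -> no
  Dave (age=55, score=82) -> YES
  Iris (age=36, score=58) -> no
  Yara (age=21, score=60) -> no
  Bea (age=49, score=55) -> no
  Bob (age=20, score=58) -> no
  Vic (age=28, score=86) -> no
  Mia (age=55, score=90) -> YES
  Sam (age=41, score=66) -> no


ANSWER: Dave, Mia


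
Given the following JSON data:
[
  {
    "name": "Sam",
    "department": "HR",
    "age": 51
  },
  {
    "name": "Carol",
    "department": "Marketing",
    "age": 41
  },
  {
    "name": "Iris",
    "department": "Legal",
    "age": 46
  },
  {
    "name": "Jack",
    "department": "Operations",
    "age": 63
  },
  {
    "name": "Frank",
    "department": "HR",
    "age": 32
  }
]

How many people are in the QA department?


Scanning records for department = QA
  No matches found
Count: 0

ANSWER: 0


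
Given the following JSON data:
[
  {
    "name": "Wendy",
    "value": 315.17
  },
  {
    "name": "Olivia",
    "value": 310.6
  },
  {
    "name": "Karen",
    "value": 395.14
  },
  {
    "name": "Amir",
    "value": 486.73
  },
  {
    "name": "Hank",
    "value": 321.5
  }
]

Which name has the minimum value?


Comparing values:
  Wendy: 315.17
  Olivia: 310.6
  Karen: 395.14
  Amir: 486.73
  Hank: 321.5
Minimum: Olivia (310.6)

ANSWER: Olivia


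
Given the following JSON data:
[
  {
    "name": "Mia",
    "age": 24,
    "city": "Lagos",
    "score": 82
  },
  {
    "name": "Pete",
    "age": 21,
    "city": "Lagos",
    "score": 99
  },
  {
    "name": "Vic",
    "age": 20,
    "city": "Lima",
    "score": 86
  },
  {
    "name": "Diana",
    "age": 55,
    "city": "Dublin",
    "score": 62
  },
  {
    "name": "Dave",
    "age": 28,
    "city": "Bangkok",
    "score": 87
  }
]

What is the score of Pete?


Looking up record where name = Pete
Record index: 1
Field 'score' = 99

ANSWER: 99


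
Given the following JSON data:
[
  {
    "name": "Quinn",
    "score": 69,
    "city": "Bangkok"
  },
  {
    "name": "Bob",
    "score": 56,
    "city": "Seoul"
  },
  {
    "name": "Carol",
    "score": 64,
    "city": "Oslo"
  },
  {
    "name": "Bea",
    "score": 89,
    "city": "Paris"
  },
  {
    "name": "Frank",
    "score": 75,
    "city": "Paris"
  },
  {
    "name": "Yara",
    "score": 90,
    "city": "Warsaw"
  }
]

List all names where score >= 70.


Filtering records where score >= 70:
  Quinn (score=69) -> no
  Bob (score=56) -> no
  Carol (score=64) -> no
  Bea (score=89) -> YES
  Frank (score=75) -> YES
  Yara (score=90) -> YES


ANSWER: Bea, Frank, Yara


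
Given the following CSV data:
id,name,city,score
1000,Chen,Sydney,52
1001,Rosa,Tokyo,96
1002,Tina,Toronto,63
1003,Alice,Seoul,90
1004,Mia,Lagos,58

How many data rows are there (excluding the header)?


Counting rows (excluding header):
Header: id,name,city,score
Data rows: 5

ANSWER: 5


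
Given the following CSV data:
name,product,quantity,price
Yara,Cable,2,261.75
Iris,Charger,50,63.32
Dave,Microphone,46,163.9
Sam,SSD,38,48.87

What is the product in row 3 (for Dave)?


Row 3: Dave
Column 'product' = Microphone

ANSWER: Microphone


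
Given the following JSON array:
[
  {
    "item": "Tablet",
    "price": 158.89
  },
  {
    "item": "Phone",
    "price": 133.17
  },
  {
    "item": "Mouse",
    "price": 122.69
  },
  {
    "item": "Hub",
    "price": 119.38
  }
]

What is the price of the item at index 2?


Array index 2 -> Mouse
price = 122.69

ANSWER: 122.69


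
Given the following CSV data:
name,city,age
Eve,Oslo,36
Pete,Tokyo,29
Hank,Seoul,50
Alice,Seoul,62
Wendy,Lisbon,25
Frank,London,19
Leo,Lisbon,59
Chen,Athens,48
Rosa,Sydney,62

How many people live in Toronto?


Scanning city column for 'Toronto':
Total matches: 0

ANSWER: 0


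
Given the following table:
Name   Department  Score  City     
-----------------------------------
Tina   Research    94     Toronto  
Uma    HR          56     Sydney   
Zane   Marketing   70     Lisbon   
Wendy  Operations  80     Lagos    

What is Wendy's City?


Row 4: Wendy
City = Lagos

ANSWER: Lagos


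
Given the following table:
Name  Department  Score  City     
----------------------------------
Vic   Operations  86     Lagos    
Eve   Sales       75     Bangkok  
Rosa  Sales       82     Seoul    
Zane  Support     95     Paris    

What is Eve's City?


Row 2: Eve
City = Bangkok

ANSWER: Bangkok


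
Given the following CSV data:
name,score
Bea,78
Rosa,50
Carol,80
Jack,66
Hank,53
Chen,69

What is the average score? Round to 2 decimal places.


Scores: 78, 50, 80, 66, 53, 69
Sum = 396
Count = 6
Average = 396 / 6 = 66.00

ANSWER: 66.00


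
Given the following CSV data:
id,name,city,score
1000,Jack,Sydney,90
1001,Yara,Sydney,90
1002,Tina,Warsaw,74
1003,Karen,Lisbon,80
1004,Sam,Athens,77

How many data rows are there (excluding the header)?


Counting rows (excluding header):
Header: id,name,city,score
Data rows: 5

ANSWER: 5


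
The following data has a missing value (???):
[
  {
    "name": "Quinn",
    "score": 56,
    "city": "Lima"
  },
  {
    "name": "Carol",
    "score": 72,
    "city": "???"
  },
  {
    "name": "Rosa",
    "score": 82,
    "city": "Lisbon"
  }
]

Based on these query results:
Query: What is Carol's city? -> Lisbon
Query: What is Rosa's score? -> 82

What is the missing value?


The missing value is Carol's city
From query: Carol's city = Lisbon

ANSWER: Lisbon


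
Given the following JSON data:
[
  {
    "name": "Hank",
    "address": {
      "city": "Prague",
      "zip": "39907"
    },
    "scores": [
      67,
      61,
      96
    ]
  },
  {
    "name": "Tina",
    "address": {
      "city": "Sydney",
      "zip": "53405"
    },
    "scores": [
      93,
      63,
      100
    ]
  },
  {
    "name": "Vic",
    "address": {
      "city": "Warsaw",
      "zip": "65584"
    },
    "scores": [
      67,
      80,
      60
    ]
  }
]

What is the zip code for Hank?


Path: records[0].address.zip
Value: 39907

ANSWER: 39907


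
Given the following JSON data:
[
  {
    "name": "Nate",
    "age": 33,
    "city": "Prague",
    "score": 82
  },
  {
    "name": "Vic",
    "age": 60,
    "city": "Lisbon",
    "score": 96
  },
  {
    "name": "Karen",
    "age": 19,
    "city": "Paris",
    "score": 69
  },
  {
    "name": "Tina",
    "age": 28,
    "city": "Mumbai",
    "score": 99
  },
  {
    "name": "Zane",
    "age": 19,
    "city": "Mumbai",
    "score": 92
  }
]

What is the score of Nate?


Looking up record where name = Nate
Record index: 0
Field 'score' = 82

ANSWER: 82


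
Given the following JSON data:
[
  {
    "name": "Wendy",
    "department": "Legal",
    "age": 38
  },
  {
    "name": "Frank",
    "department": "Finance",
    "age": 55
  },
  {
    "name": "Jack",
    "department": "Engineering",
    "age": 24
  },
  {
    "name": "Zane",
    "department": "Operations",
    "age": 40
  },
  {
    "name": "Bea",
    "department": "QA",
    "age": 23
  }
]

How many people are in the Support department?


Scanning records for department = Support
  No matches found
Count: 0

ANSWER: 0


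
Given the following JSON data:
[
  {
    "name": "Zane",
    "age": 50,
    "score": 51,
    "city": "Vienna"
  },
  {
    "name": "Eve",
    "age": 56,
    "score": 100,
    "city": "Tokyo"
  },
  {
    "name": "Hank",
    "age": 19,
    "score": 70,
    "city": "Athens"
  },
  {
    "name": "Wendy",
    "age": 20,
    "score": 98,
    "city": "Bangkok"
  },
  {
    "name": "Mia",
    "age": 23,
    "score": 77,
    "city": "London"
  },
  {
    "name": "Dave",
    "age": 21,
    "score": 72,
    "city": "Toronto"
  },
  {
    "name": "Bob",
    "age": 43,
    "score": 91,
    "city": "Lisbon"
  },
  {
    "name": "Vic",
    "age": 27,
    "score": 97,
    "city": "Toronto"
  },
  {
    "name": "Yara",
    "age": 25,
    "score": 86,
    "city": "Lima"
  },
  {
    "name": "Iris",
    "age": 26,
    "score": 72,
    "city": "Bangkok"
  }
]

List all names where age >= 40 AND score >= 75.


Checking both conditions:
  Zane (age=50, score=51) -> no
  Eve (age=56, score=100) -> YES
  Hank (age=19, score=70) -> no
  Wendy (age=20, score=98) -> no
  Mia (age=23, score=77) -> no
  Dave (age=21, score=72) -> no
  Bob (age=43, score=91) -> YES
  Vic (age=27, score=97) -> no
  Yara (age=25, score=86) -> no
  Iris (age=26, score=72) -> no


ANSWER: Eve, Bob


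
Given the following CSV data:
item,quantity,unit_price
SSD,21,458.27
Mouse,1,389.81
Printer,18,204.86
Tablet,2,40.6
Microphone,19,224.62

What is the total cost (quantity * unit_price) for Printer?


Row: Printer
quantity = 18
unit_price = 204.86
total = 18 * 204.86 = 3687.48

ANSWER: 3687.48


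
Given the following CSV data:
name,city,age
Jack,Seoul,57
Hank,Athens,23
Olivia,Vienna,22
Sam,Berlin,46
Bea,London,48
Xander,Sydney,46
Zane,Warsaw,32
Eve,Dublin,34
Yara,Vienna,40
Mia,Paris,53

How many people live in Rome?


Scanning city column for 'Rome':
Total matches: 0

ANSWER: 0


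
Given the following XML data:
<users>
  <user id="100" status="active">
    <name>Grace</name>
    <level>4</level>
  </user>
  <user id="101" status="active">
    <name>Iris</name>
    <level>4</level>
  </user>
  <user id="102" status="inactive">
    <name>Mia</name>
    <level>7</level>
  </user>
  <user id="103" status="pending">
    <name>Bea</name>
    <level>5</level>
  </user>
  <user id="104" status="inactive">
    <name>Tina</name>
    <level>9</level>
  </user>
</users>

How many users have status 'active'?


Counting users with status='active':
  Grace (id=100) -> MATCH
  Iris (id=101) -> MATCH
Count: 2

ANSWER: 2


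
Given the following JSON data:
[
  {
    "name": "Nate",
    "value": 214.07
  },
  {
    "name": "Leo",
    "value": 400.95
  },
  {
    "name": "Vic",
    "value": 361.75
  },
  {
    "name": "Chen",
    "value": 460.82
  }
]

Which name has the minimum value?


Comparing values:
  Nate: 214.07
  Leo: 400.95
  Vic: 361.75
  Chen: 460.82
Minimum: Nate (214.07)

ANSWER: Nate


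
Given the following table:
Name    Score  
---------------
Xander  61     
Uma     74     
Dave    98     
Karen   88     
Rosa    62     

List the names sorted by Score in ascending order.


Sorting by Score (ascending):
  Xander: 61
  Rosa: 62
  Uma: 74
  Karen: 88
  Dave: 98


ANSWER: Xander, Rosa, Uma, Karen, Dave


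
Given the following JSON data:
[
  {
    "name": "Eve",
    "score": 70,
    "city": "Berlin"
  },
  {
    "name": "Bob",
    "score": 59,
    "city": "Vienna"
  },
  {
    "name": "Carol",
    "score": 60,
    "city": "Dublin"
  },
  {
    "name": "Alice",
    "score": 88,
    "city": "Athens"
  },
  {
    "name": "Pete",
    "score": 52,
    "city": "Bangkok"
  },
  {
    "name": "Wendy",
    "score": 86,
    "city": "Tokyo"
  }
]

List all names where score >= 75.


Filtering records where score >= 75:
  Eve (score=70) -> no
  Bob (score=59) -> no
  Carol (score=60) -> no
  Alice (score=88) -> YES
  Pete (score=52) -> no
  Wendy (score=86) -> YES


ANSWER: Alice, Wendy


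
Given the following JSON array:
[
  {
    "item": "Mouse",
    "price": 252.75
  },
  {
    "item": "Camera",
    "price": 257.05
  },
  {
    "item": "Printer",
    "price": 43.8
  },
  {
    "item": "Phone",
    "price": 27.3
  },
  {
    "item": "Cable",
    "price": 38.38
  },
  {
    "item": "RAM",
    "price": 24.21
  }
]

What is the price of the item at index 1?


Array index 1 -> Camera
price = 257.05

ANSWER: 257.05


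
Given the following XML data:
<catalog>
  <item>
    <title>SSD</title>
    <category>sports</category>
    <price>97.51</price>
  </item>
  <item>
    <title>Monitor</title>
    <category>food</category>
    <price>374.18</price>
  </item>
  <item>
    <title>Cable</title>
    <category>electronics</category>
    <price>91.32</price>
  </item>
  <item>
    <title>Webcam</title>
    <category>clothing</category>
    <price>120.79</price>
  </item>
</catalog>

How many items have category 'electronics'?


Scanning <item> elements for <category>electronics</category>:
  Item 3: Cable -> MATCH
Count: 1

ANSWER: 1


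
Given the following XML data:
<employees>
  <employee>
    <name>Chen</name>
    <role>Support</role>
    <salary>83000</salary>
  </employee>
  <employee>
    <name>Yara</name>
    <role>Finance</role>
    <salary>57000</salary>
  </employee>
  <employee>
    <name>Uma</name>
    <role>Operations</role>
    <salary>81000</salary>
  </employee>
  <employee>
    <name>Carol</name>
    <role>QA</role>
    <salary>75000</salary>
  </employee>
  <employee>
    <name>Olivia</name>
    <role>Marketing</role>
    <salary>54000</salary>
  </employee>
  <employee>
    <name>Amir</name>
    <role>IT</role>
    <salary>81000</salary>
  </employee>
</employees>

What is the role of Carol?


Searching for <employee> with <name>Carol</name>
Found at position 4
<role>QA</role>

ANSWER: QA


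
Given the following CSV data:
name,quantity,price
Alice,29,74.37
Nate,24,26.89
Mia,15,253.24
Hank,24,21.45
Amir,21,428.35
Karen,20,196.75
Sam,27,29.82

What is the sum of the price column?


Values in 'price' column:
  Row 1: 74.37
  Row 2: 26.89
  Row 3: 253.24
  Row 4: 21.45
  Row 5: 428.35
  Row 6: 196.75
  Row 7: 29.82
Sum = 74.37 + 26.89 + 253.24 + 21.45 + 428.35 + 196.75 + 29.82 = 1030.87

ANSWER: 1030.87
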